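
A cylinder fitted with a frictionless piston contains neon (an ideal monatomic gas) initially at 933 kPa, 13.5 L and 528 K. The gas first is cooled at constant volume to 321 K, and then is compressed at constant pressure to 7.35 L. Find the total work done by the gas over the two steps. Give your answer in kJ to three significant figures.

Step 1 (isochoric): W = 0 (constant volume).
After step 1: P = 567.2 kPa (V unchanged).
Step 2 (isobaric): W = PΔV = (567.2 kPa)(7.35 − 13.5 L) = -3488 J.
W_total = 0 − 3488 = -3488 J.

W_total ≈ -3.49 kJ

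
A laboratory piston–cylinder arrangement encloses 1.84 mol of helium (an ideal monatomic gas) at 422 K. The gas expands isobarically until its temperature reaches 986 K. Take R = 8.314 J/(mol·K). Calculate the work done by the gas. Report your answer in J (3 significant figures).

W ≈ 8630 J

Isobaric: W = P ΔV = nR ΔT.
W = (1.84)(8.314)(986 − 422) = 8628 J.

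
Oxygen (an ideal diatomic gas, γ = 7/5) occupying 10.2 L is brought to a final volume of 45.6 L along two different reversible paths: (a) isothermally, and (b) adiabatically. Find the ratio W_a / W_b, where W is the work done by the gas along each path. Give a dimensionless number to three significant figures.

Path (a) isothermal: W = P₁V₁ ln(V₂/V₁) → W_a/(P₁V₁) = 1.498.
Path (b) adiabatic: W = P₁V₁(1 − (V₁/V₂)^(γ−1))/(γ−1) → W_b/(P₁V₁) = 1.127.
W_a / W_b = 1.498 / 1.127 = 1.329.

W_a / W_b ≈ 1.33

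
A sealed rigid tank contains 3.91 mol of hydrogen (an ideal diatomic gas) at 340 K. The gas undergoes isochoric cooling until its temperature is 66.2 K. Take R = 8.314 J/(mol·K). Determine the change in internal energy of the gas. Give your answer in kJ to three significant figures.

ΔU ≈ -22.3 kJ

Constant volume ⇒ W = 0, so Q = ΔU = nCᵥΔT with Cᵥ = 5R/2 = 20.79 J/(mol·K).
ΔU = (3.91)(20.79)(66.2 − 340) = -22252 J.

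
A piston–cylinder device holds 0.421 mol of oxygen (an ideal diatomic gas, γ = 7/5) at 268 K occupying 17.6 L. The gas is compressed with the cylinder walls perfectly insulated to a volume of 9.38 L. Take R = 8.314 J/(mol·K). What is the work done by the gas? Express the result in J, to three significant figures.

Adiabatic: TV^(γ−1) = const with γ = 7/5.
T₂ = T₁ (V₁/V₂)^(γ−1) = 268 × (17.6/9.38)^0.4 = 268 × 1.286 = 344.7 K.
W_by = nCᵥ(T₁ − T₂) = (0.421)(20.79)(268 − 344.7) = -671.3 J.

W ≈ -671 J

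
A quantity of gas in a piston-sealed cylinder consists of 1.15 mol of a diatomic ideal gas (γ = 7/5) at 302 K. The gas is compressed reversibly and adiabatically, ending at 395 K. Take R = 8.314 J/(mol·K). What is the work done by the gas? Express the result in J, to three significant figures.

Adiabatic ⇒ Q = 0, so W_by = −ΔU = nCᵥ(T₁ − T₂).
Cᵥ = 5R/2 = 20.79 J/(mol·K).
W = (1.15)(20.79)(302 − 395) = -2223 J.

W ≈ -2220 J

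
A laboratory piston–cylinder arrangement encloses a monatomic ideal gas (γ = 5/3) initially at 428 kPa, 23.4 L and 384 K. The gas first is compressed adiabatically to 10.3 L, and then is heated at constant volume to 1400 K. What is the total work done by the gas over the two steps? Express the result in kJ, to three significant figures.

Step 1 (adiabatic): W = (P₁V₁ − P₂V₂)/(γ−1) = (10015 − 17308)/0.667 = -10939 J.
Step 2 (isochoric): W = 0 (constant volume).
W_total = -10939 + 0 = -10939 J.

W_total ≈ -10.9 kJ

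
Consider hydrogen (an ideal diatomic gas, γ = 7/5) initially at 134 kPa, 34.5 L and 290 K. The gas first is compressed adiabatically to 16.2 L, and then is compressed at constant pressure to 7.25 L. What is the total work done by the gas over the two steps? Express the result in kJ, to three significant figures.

W_total ≈ -7.54 kJ

Step 1 (adiabatic): W = (P₁V₁ − P₂V₂)/(γ−1) = (4623 − 6255)/0.4 = -4081 J.
After step 1: P = 386.1 kPa, V = 16.2 L, T = 392.4 K.
Step 2 (isobaric): W = PΔV = (386.1 kPa)(7.25 − 16.2 L) = -3456 J.
W_total = -4081 − 3456 = -7536 J.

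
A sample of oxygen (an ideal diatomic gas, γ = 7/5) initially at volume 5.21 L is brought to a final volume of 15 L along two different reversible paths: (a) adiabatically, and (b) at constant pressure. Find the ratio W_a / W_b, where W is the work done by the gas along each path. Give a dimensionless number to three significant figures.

W_a / W_b ≈ 0.459

Path (a) adiabatic: W = P₁V₁(1 − (V₁/V₂)^(γ−1))/(γ−1) → W_a/(P₁V₁) = 0.8623.
Path (b) isobaric: W = P₁(V₂ − V₁) → W_b/(P₁V₁) = 1.879.
W_a / W_b = 0.8623 / 1.879 = 0.4589.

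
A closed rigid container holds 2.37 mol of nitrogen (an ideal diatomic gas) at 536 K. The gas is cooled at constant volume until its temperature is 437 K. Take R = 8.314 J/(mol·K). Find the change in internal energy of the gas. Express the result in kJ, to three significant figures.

Constant volume ⇒ W = 0, so Q = ΔU = nCᵥΔT with Cᵥ = 5R/2 = 20.79 J/(mol·K).
ΔU = (2.37)(20.79)(437 − 536) = -4877 J.

ΔU ≈ -4.88 kJ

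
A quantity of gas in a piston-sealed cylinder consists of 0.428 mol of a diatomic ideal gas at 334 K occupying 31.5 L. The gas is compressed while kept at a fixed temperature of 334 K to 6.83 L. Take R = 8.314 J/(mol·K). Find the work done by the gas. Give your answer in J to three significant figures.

W ≈ -1820 J

Isothermal: W = nRT ln(V₂/V₁).
W = (0.428)(8.314)(334) × ln(6.83/31.5)
  = 1189 × -1.529
W_by_gas = -1817 J.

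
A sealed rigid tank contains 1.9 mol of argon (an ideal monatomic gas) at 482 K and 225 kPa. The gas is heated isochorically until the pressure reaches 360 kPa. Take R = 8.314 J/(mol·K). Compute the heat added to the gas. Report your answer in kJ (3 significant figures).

Constant volume ⇒ W = 0, so Q = ΔU = nCᵥΔT with Cᵥ = 3R/2 = 12.47 J/(mol·K).
At constant V, T₂/T₁ = P₂/P₁ ⇒ ΔT = T₁(P₂/P₁ − 1) = 482·(360/225 − 1) = 289.2 K.
ΔU = (1.9)(12.47)(289.2) = 6853 J.

Q ≈ 6.85 kJ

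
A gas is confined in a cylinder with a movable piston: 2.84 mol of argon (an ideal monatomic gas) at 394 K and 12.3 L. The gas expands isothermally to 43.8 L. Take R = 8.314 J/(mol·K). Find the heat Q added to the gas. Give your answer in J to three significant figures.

Isothermal ⇒ ΔU = 0, so Q = W = nRT ln(V₂/V₁).
Q = (2.84)(8.314)(394) ln(43.8/12.3) = 9303 × 1.27 = 11815 J.

Q ≈ 11800 J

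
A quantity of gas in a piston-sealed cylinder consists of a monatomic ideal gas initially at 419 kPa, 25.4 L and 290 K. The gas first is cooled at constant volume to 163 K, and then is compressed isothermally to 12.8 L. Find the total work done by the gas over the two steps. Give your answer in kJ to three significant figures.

Step 1 (isochoric): W = 0 (constant volume).
After step 1: P = 235.5 kPa (V unchanged).
Step 2 (isothermal): W = P₁V₁ ln(V₂/V₁) = (5982) ln(12.8/25.4) = -4099 J.
W_total = 0 − 4099 = -4099 J.

W_total ≈ -4.10 kJ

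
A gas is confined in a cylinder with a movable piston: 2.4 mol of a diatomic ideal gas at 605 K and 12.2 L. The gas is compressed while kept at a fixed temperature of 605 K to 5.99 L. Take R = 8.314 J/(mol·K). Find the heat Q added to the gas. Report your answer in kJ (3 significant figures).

Q ≈ -8.59 kJ

Isothermal ⇒ ΔU = 0, so Q = W = nRT ln(V₂/V₁).
Q = (2.4)(8.314)(605) ln(5.99/12.2) = 12072 × -0.7113 = -8587 J.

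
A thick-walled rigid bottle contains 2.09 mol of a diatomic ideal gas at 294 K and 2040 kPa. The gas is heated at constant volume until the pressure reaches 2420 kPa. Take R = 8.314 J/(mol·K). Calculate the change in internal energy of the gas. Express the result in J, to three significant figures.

Constant volume ⇒ W = 0, so Q = ΔU = nCᵥΔT with Cᵥ = 5R/2 = 20.79 J/(mol·K).
At constant V, T₂/T₁ = P₂/P₁ ⇒ ΔT = T₁(P₂/P₁ − 1) = 294·(2420/2040 − 1) = 54.76 K.
ΔU = (2.09)(20.79)(54.76) = 2379 J.

ΔU ≈ 2380 J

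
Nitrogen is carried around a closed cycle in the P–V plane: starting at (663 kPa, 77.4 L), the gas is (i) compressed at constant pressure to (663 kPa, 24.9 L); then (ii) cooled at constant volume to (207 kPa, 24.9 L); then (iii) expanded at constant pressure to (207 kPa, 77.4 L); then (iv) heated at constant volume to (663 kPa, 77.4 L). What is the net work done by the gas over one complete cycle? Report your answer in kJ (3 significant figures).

Constant-volume legs do no work.
W(i) = (663)(24.9 − 77.4) = -34808 J; W(iii) = (207)(77.4 − 24.9) = 10868 J.
W_net = -34808 + 10868 = -23940 J (the counter-clockwise enclosed area).

W_net ≈ -23.9 kJ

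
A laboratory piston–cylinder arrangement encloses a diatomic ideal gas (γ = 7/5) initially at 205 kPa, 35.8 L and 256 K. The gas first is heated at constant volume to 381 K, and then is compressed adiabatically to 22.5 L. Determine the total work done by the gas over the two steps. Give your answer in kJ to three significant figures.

Step 1 (isochoric): W = 0 (constant volume).
After step 1: P = 305.1 kPa (V unchanged).
Step 2 (adiabatic): W = (P₁V₁ − P₂V₂)/(γ−1) = (10922 − 13152)/0.4 = -5575 J.
W_total = 0 − 5575 = -5575 J.

W_total ≈ -5.57 kJ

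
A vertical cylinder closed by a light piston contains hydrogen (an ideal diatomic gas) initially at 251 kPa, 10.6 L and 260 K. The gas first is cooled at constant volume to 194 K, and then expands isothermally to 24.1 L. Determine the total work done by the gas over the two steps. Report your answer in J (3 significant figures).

Step 1 (isochoric): W = 0 (constant volume).
After step 1: P = 187.3 kPa (V unchanged).
Step 2 (isothermal): W = P₁V₁ ln(V₂/V₁) = (1985) ln(24.1/10.6) = 1631 J.
W_total = 0 + 1631 = 1631 J.

W_total ≈ 1630 J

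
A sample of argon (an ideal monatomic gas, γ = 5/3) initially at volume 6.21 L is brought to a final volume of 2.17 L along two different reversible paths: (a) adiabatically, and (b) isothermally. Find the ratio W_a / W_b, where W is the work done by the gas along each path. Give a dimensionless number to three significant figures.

Path (a) adiabatic: W = P₁V₁(1 − (V₁/V₂)^(γ−1))/(γ−1) → W_a/(P₁V₁) = -1.524.
Path (b) isothermal: W = P₁V₁ ln(V₂/V₁) → W_b/(P₁V₁) = -1.051.
W_a / W_b = -1.524 / -1.051 = 1.449.

W_a / W_b ≈ 1.45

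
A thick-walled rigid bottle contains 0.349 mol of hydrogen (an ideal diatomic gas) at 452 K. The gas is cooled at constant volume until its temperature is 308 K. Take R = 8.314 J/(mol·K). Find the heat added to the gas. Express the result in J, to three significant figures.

Q ≈ -1040 J

Constant volume ⇒ W = 0, so Q = ΔU = nCᵥΔT with Cᵥ = 5R/2 = 20.79 J/(mol·K).
ΔU = (0.349)(20.79)(308 − 452) = -1045 J.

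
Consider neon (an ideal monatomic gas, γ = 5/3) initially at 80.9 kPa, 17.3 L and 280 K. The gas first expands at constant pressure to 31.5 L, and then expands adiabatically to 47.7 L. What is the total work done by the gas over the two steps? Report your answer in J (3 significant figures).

Step 1 (isobaric): W = PΔV = (80.9 kPa)(31.5 − 17.3 L) = 1149 J.
After step 1: P = 80.9 kPa, V = 31.5 L, T = 509.8 K.
Step 2 (adiabatic): W = (P₁V₁ − P₂V₂)/(γ−1) = (2548 − 1933)/0.667 = 923.8 J.
W_total = 1149 + 923.8 = 2073 J.

W_total ≈ 2070 J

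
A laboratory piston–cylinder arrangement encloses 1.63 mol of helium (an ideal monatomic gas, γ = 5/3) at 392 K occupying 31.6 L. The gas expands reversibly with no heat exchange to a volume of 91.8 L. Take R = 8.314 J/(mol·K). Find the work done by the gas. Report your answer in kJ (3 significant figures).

Adiabatic: TV^(γ−1) = const with γ = 5/3.
T₂ = T₁ (V₁/V₂)^(γ−1) = 392 × (31.6/91.8)^0.667 = 392 × 0.4912 = 192.5 K.
W_by = nCᵥ(T₁ − T₂) = (1.63)(12.47)(392 − 192.5) = 4055 J.

W ≈ 4.05 kJ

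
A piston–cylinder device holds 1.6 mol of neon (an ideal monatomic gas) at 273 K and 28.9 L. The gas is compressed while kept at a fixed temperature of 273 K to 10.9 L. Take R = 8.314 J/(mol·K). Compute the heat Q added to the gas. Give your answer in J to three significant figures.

Isothermal ⇒ ΔU = 0, so Q = W = nRT ln(V₂/V₁).
Q = (1.6)(8.314)(273) ln(10.9/28.9) = 3632 × -0.9751 = -3541 J.

Q ≈ -3540 J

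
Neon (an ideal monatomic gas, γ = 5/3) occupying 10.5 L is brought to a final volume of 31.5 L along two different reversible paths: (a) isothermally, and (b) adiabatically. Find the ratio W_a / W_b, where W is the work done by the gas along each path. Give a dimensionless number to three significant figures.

W_a / W_b ≈ 1.41

Path (a) isothermal: W = P₁V₁ ln(V₂/V₁) → W_a/(P₁V₁) = 1.099.
Path (b) adiabatic: W = P₁V₁(1 − (V₁/V₂)^(γ−1))/(γ−1) → W_b/(P₁V₁) = 0.7789.
W_a / W_b = 1.099 / 0.7789 = 1.411.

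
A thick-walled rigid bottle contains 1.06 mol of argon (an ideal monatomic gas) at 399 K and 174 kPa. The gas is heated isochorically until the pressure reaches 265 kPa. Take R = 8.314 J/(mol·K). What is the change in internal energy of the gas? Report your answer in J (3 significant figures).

ΔU ≈ 2760 J

Constant volume ⇒ W = 0, so Q = ΔU = nCᵥΔT with Cᵥ = 3R/2 = 12.47 J/(mol·K).
At constant V, T₂/T₁ = P₂/P₁ ⇒ ΔT = T₁(P₂/P₁ − 1) = 399·(265/174 − 1) = 208.7 K.
ΔU = (1.06)(12.47)(208.7) = 2758 J.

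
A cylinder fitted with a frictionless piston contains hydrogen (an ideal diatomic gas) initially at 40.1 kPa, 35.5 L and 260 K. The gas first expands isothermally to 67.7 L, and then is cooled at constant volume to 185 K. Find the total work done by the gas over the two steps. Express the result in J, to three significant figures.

Step 1 (isothermal): W = P₁V₁ ln(V₂/V₁) = (1424) ln(67.7/35.5) = 919 J.
Step 2 (isochoric): W = 0 (constant volume).
W_total = 919 + 0 = 919 J.

W_total ≈ 919 J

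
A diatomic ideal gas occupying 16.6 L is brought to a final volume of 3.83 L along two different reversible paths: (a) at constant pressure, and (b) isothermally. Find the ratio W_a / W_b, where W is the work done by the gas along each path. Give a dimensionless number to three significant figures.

Path (a) isobaric: W = P₁(V₂ − V₁) → W_a/(P₁V₁) = -0.7693.
Path (b) isothermal: W = P₁V₁ ln(V₂/V₁) → W_b/(P₁V₁) = -1.467.
W_a / W_b = -0.7693 / -1.467 = 0.5246.

W_a / W_b ≈ 0.525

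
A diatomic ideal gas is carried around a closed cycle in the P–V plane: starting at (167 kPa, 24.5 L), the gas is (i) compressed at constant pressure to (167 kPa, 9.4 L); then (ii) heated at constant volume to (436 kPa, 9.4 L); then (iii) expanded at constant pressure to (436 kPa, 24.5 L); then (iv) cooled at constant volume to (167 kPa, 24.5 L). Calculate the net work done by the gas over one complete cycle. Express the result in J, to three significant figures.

Constant-volume legs do no work.
W(i) = (167)(9.4 − 24.5) = -2522 J; W(iii) = (436)(24.5 − 9.4) = 6584 J.
W_net = -2522 + 6584 = 4062 J (the clockwise enclosed area).

W_net ≈ 4060 J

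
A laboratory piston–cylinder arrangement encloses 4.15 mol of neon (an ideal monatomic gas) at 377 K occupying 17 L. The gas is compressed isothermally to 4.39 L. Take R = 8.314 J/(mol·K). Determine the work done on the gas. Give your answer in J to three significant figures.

W ≈ 17600 J

Isothermal: W = nRT ln(V₂/V₁).
W = (4.15)(8.314)(377) × ln(4.39/17)
  = 13008 × -1.354
W_by_gas = -17611 J; work on gas = −W_by = 17611 J.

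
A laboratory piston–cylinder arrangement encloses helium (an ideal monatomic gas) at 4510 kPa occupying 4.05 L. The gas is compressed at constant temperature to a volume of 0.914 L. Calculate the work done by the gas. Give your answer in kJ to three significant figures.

W ≈ -27.2 kJ

Isothermal: W = nRT ln(V₂/V₁) = P₁V₁ ln(V₂/V₁).
P₁V₁ = (4510 kPa)(4.05 L) = 18266 J.
W = 18266 × ln(0.914/4.05) = 18266 × -1.489
W_by_gas = -27191 J.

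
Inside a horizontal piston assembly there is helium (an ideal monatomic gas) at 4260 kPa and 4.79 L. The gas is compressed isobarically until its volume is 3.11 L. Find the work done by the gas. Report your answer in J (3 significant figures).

Isobaric: W = P ΔV.
W = (4260 kPa)(3.11 − 4.79 L) = (4260)(-1.68) = -7157 J.

W ≈ -7160 J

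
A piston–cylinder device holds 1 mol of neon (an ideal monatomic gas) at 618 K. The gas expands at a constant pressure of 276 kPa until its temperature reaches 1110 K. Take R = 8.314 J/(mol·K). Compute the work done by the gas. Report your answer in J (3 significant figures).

Isobaric: W = P ΔV = nR ΔT.
W = (1)(8.314)(1110 − 618) = 4090 J.

W ≈ 4090 J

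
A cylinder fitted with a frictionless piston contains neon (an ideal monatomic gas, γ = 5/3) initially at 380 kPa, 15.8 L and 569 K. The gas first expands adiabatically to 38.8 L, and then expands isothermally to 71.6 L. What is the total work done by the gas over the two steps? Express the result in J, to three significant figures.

Step 1 (adiabatic): W = (P₁V₁ − P₂V₂)/(γ−1) = (6004 − 3299)/0.667 = 4058 J.
After step 1: P = 85.01 kPa, V = 38.8 L, T = 312.6 K.
Step 2 (isothermal): W = P₁V₁ ln(V₂/V₁) = (3299) ln(71.6/38.8) = 2021 J.
W_total = 4058 + 2021 = 6079 J.

W_total ≈ 6080 J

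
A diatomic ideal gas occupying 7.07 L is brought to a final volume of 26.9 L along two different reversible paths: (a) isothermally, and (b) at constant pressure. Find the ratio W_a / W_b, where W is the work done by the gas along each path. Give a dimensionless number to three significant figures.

W_a / W_b ≈ 0.476

Path (a) isothermal: W = P₁V₁ ln(V₂/V₁) → W_a/(P₁V₁) = 1.336.
Path (b) isobaric: W = P₁(V₂ − V₁) → W_b/(P₁V₁) = 2.805.
W_a / W_b = 1.336 / 2.805 = 0.4764.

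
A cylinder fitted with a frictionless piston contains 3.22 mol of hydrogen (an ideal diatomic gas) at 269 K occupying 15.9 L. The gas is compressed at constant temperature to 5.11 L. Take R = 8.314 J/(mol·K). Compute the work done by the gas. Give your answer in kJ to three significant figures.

W ≈ -8.17 kJ

Isothermal: W = nRT ln(V₂/V₁).
W = (3.22)(8.314)(269) × ln(5.11/15.9)
  = 7201 × -1.135
W_by_gas = -8174 J.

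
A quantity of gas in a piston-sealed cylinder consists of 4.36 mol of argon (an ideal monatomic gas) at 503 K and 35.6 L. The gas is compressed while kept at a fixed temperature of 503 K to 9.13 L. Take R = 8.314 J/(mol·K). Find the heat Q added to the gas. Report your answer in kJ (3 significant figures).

Isothermal ⇒ ΔU = 0, so Q = W = nRT ln(V₂/V₁).
Q = (4.36)(8.314)(503) ln(9.13/35.6) = 18233 × -1.361 = -24811 J.

Q ≈ -24.8 kJ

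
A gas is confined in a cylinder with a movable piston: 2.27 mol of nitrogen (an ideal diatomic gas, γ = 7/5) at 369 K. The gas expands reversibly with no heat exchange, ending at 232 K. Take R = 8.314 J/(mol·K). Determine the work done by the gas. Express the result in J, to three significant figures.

Adiabatic ⇒ Q = 0, so W_by = −ΔU = nCᵥ(T₁ − T₂).
Cᵥ = 5R/2 = 20.79 J/(mol·K).
W = (2.27)(20.79)(369 − 232) = 6464 J.

W ≈ 6460 J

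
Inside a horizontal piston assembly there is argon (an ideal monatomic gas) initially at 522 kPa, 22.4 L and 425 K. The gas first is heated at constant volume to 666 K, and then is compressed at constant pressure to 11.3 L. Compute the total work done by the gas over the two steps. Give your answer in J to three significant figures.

W_total ≈ -9080 J

Step 1 (isochoric): W = 0 (constant volume).
After step 1: P = 818 kPa (V unchanged).
Step 2 (isobaric): W = PΔV = (818 kPa)(11.3 − 22.4 L) = -9080 J.
W_total = 0 − 9080 = -9080 J.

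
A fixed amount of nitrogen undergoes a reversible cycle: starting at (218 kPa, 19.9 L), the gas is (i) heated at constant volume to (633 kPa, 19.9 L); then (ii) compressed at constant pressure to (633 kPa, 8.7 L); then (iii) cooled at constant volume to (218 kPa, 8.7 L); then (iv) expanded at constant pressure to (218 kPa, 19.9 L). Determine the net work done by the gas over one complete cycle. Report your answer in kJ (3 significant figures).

W_net ≈ -4.65 kJ

Constant-volume legs do no work.
W(ii) = (633)(8.7 − 19.9) = -7090 J; W(iv) = (218)(19.9 − 8.7) = 2442 J.
W_net = -7090 + 2442 = -4648 J (the counter-clockwise enclosed area).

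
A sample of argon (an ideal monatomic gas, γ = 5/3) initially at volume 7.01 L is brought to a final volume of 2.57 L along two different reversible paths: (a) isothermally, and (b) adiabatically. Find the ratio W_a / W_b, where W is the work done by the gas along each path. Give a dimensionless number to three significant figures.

Path (a) isothermal: W = P₁V₁ ln(V₂/V₁) → W_a/(P₁V₁) = -1.003.
Path (b) adiabatic: W = P₁V₁(1 − (V₁/V₂)^(γ−1))/(γ−1) → W_b/(P₁V₁) = -1.428.
W_a / W_b = -1.003 / -1.428 = 0.7025.

W_a / W_b ≈ 0.703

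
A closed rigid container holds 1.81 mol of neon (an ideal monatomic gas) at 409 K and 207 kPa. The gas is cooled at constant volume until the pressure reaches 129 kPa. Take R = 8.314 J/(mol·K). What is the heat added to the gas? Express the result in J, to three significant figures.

Q ≈ -3480 J

Constant volume ⇒ W = 0, so Q = ΔU = nCᵥΔT with Cᵥ = 3R/2 = 12.47 J/(mol·K).
At constant V, T₂/T₁ = P₂/P₁ ⇒ ΔT = T₁(P₂/P₁ − 1) = 409·(129/207 − 1) = -154.1 K.
ΔU = (1.81)(12.47)(-154.1) = -3479 J.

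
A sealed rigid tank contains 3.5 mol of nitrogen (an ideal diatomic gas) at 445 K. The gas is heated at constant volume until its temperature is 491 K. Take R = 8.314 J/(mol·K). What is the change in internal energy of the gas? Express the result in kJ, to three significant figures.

ΔU ≈ 3.35 kJ

Constant volume ⇒ W = 0, so Q = ΔU = nCᵥΔT with Cᵥ = 5R/2 = 20.79 J/(mol·K).
ΔU = (3.5)(20.79)(491 − 445) = 3346 J.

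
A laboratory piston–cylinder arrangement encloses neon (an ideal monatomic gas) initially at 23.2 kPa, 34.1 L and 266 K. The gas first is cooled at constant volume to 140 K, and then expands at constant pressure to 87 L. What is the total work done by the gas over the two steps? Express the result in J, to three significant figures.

Step 1 (isochoric): W = 0 (constant volume).
After step 1: P = 12.21 kPa (V unchanged).
Step 2 (isobaric): W = PΔV = (12.21 kPa)(87 − 34.1 L) = 645.9 J.
W_total = 0 + 645.9 = 645.9 J.

W_total ≈ 646 J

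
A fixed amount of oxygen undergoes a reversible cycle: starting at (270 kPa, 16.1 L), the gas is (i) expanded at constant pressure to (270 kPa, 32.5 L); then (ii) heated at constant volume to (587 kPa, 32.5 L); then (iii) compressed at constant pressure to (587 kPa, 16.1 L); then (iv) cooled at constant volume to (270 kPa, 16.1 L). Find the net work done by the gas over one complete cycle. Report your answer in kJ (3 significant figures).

Constant-volume legs do no work.
W(i) = (270)(32.5 − 16.1) = 4428 J; W(iii) = (587)(16.1 − 32.5) = -9627 J.
W_net = 4428 − 9627 = -5199 J (the counter-clockwise enclosed area).

W_net ≈ -5.20 kJ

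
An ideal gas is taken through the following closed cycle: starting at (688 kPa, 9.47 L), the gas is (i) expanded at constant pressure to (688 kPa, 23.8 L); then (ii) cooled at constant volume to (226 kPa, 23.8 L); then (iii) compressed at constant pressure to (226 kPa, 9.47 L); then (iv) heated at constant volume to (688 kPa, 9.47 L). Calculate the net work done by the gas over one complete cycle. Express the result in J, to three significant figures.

W_net ≈ 6620 J

Constant-volume legs do no work.
W(i) = (688)(23.8 − 9.47) = 9859 J; W(iii) = (226)(9.47 − 23.8) = -3239 J.
W_net = 9859 − 3239 = 6620 J (the clockwise enclosed area).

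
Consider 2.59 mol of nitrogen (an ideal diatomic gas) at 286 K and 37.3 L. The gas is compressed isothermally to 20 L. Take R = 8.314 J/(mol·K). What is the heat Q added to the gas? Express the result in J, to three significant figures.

Q ≈ -3840 J

Isothermal ⇒ ΔU = 0, so Q = W = nRT ln(V₂/V₁).
Q = (2.59)(8.314)(286) ln(20/37.3) = 6159 × -0.6233 = -3838 J.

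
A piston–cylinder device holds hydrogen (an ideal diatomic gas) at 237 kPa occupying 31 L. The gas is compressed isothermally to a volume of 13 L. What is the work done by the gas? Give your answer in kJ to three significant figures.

Isothermal: W = nRT ln(V₂/V₁) = P₁V₁ ln(V₂/V₁).
P₁V₁ = (237 kPa)(31 L) = 7347 J.
W = 7347 × ln(13/31) = 7347 × -0.869
W_by_gas = -6385 J.

W ≈ -6.38 kJ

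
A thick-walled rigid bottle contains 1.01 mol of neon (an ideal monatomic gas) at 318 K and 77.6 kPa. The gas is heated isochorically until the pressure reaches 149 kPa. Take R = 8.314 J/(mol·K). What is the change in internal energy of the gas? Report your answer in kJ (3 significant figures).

Constant volume ⇒ W = 0, so Q = ΔU = nCᵥΔT with Cᵥ = 3R/2 = 12.47 J/(mol·K).
At constant V, T₂/T₁ = P₂/P₁ ⇒ ΔT = T₁(P₂/P₁ − 1) = 318·(149/77.6 − 1) = 292.6 K.
ΔU = (1.01)(12.47)(292.6) = 3685 J.

ΔU ≈ 3.69 kJ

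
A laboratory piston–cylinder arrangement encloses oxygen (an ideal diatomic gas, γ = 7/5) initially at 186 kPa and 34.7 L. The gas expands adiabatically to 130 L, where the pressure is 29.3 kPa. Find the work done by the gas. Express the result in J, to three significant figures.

Adiabatic: W = (P₁V₁ − P₂V₂)/(γ − 1) with γ = 7/5.
P₁V₁ = 6454 J, P₂V₂ = 3809 J.
W = (6454 − 3809) / 0.4 = 6613 J.

W ≈ 6610 J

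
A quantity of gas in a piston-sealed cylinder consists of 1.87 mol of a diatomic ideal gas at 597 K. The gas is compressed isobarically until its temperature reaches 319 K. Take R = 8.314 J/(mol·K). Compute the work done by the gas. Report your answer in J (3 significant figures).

W ≈ -4320 J

Isobaric: W = P ΔV = nR ΔT.
W = (1.87)(8.314)(319 − 597) = -4322 J.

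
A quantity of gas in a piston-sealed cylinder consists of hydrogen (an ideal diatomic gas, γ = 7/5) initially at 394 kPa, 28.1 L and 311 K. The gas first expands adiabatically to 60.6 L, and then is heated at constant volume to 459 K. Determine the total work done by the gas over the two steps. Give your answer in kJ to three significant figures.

Step 1 (adiabatic): W = (P₁V₁ − P₂V₂)/(γ−1) = (11071 − 8141)/0.4 = 7325 J.
Step 2 (isochoric): W = 0 (constant volume).
W_total = 7325 + 0 = 7325 J.

W_total ≈ 7.33 kJ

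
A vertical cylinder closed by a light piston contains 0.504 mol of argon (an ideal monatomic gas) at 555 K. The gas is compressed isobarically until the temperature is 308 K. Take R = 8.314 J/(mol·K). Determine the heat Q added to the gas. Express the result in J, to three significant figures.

Isobaric: W = nRΔT = (0.504)(8.314)(-247) = -1035 J.
ΔU = nCᵥΔT with Cᵥ = 3R/2: ΔU = (0.504)(12.47)(-247) = -1552 J.
Q = ΔU + W = -1552 − 1035 = -2587 J.

Q ≈ -2590 J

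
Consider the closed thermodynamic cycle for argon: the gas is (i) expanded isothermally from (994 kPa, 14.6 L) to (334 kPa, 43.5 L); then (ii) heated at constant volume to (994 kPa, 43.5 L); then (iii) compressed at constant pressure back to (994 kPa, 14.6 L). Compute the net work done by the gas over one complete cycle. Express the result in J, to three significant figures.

Leg (i): W = PᵢVᵢ ln(V_f/Vᵢ) = (14512) ln(43.5/14.6) = 15844 J.
Leg (ii): W = 0.
Leg (iii): W = PΔV = (994)(14.6 − 43.5) = -28727 J.
W_net = 15844 − 28727 = -12883 J.

W_net ≈ -12900 J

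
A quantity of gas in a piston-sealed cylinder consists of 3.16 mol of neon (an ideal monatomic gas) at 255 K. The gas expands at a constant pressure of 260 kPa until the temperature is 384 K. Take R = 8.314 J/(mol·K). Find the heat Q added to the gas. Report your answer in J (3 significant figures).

Isobaric: W = nRΔT = (3.16)(8.314)(129) = 3389 J.
ΔU = nCᵥΔT with Cᵥ = 3R/2: ΔU = (3.16)(12.47)(129) = 5084 J.
Q = ΔU + W = 5084 + 3389 = 8473 J.

Q ≈ 8470 J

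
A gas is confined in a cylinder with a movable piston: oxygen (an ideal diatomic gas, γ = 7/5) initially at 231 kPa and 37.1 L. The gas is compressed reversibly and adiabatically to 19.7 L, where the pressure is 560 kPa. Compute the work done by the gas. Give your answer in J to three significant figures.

W ≈ -6150 J

Adiabatic: W = (P₁V₁ − P₂V₂)/(γ − 1) with γ = 7/5.
P₁V₁ = 8570 J, P₂V₂ = 11032 J.
W = (8570 − 11032) / 0.4 = -6155 J.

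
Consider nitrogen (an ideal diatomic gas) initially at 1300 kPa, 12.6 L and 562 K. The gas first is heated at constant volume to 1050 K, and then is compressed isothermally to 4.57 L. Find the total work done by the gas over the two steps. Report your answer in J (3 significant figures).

W_total ≈ -31000 J

Step 1 (isochoric): W = 0 (constant volume).
After step 1: P = 2429 kPa (V unchanged).
Step 2 (isothermal): W = P₁V₁ ln(V₂/V₁) = (30603) ln(4.57/12.6) = -31037 J.
W_total = 0 − 31037 = -31037 J.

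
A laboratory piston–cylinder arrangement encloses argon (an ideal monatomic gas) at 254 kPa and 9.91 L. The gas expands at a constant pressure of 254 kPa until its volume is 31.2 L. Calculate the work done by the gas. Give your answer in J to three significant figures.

Isobaric: W = P ΔV.
W = (254 kPa)(31.2 − 9.91 L) = (254)(21.29) = 5408 J.

W ≈ 5410 J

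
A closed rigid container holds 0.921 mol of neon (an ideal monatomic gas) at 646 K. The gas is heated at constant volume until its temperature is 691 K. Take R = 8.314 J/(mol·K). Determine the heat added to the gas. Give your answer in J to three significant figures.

Constant volume ⇒ W = 0, so Q = ΔU = nCᵥΔT with Cᵥ = 3R/2 = 12.47 J/(mol·K).
ΔU = (0.921)(12.47)(691 − 646) = 516.9 J.

Q ≈ 517 J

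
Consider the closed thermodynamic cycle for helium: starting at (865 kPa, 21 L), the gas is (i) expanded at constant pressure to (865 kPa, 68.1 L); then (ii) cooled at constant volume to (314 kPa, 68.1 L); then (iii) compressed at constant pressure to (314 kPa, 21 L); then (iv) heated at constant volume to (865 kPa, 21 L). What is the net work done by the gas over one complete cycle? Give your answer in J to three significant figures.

W_net ≈ 26000 J

Constant-volume legs do no work.
W(i) = (865)(68.1 − 21) = 40741 J; W(iii) = (314)(21 − 68.1) = -14789 J.
W_net = 40741 − 14789 = 25952 J (the clockwise enclosed area).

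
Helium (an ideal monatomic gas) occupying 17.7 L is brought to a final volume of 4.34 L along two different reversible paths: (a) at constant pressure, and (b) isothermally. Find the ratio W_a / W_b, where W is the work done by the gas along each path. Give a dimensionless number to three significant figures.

W_a / W_b ≈ 0.537

Path (a) isobaric: W = P₁(V₂ − V₁) → W_a/(P₁V₁) = -0.7548.
Path (b) isothermal: W = P₁V₁ ln(V₂/V₁) → W_b/(P₁V₁) = -1.406.
W_a / W_b = -0.7548 / -1.406 = 0.537.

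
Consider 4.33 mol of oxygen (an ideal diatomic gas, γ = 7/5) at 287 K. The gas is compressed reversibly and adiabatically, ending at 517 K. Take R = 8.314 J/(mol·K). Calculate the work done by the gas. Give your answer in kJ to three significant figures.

W ≈ -20.7 kJ

Adiabatic ⇒ Q = 0, so W_by = −ΔU = nCᵥ(T₁ − T₂).
Cᵥ = 5R/2 = 20.79 J/(mol·K).
W = (4.33)(20.79)(287 − 517) = -20700 J.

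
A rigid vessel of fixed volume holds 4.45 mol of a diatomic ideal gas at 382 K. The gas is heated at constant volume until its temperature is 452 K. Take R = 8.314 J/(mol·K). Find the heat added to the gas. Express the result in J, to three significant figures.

Q ≈ 6470 J

Constant volume ⇒ W = 0, so Q = ΔU = nCᵥΔT with Cᵥ = 5R/2 = 20.79 J/(mol·K).
ΔU = (4.45)(20.79)(452 − 382) = 6475 J.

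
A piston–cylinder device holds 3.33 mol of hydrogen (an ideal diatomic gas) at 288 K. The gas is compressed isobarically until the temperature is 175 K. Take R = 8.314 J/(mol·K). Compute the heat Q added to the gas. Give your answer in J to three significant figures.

Isobaric: W = nRΔT = (3.33)(8.314)(-113) = -3128 J.
ΔU = nCᵥΔT with Cᵥ = 5R/2: ΔU = (3.33)(20.79)(-113) = -7821 J.
Q = ΔU + W = -7821 − 3128 = -10950 J.

Q ≈ -10900 J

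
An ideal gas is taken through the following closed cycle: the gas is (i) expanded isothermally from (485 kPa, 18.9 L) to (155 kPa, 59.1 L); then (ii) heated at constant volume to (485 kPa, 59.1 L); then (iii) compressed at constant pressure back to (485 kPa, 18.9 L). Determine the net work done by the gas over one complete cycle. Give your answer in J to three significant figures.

W_net ≈ -9050 J

Leg (i): W = PᵢVᵢ ln(V_f/Vᵢ) = (9166) ln(59.1/18.9) = 10450 J.
Leg (ii): W = 0.
Leg (iii): W = PΔV = (485)(18.9 − 59.1) = -19497 J.
W_net = 10450 − 19497 = -9047 J.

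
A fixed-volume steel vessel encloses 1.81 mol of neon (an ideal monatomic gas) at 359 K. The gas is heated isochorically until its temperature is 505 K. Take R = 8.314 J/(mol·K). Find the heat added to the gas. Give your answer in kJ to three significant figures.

Q ≈ 3.30 kJ

Constant volume ⇒ W = 0, so Q = ΔU = nCᵥΔT with Cᵥ = 3R/2 = 12.47 J/(mol·K).
ΔU = (1.81)(12.47)(505 − 359) = 3296 J.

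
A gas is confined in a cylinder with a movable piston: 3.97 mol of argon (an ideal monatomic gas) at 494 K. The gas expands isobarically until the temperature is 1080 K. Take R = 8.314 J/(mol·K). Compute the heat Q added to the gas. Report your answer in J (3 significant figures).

Isobaric: W = nRΔT = (3.97)(8.314)(586) = 19342 J.
ΔU = nCᵥΔT with Cᵥ = 3R/2: ΔU = (3.97)(12.47)(586) = 29013 J.
Q = ΔU + W = 29013 + 19342 = 48355 J.

Q ≈ 48400 J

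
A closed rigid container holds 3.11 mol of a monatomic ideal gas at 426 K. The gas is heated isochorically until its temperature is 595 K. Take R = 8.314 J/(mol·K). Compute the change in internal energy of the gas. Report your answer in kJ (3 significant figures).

ΔU ≈ 6.55 kJ

Constant volume ⇒ W = 0, so Q = ΔU = nCᵥΔT with Cᵥ = 3R/2 = 12.47 J/(mol·K).
ΔU = (3.11)(12.47)(595 − 426) = 6555 J.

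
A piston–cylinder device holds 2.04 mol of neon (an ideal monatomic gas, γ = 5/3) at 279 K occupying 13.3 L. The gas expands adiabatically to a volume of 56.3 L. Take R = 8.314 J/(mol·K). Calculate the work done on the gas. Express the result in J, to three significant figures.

Adiabatic: TV^(γ−1) = const with γ = 5/3.
T₂ = T₁ (V₁/V₂)^(γ−1) = 279 × (13.3/56.3)^0.667 = 279 × 0.3821 = 106.6 K.
W_by = nCᵥ(T₁ − T₂) = (2.04)(12.47)(279 − 106.6) = 4386 J.
Work on gas = −W_by = -4386 J.

W ≈ -4390 J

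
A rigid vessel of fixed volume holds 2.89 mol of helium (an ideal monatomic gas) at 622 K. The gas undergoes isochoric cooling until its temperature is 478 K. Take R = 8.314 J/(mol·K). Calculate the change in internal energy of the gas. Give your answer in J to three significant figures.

ΔU ≈ -5190 J

Constant volume ⇒ W = 0, so Q = ΔU = nCᵥΔT with Cᵥ = 3R/2 = 12.47 J/(mol·K).
ΔU = (2.89)(12.47)(478 − 622) = -5190 J.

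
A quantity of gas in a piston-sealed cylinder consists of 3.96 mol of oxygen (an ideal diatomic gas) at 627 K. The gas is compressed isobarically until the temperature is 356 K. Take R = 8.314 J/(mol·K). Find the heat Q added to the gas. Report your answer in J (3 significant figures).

Q ≈ -31200 J

Isobaric: W = nRΔT = (3.96)(8.314)(-271) = -8922 J.
ΔU = nCᵥΔT with Cᵥ = 5R/2: ΔU = (3.96)(20.79)(-271) = -22306 J.
Q = ΔU + W = -22306 − 8922 = -31228 J.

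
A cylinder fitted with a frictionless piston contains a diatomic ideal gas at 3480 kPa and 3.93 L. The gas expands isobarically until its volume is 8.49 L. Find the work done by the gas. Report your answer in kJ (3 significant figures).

Isobaric: W = P ΔV.
W = (3480 kPa)(8.49 − 3.93 L) = (3480)(4.56) = 15869 J.

W ≈ 15.9 kJ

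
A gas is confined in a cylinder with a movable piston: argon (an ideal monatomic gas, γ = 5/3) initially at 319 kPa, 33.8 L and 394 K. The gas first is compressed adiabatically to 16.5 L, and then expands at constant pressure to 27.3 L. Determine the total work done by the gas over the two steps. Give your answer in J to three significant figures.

W_total ≈ 1470 J

Step 1 (adiabatic): W = (P₁V₁ − P₂V₂)/(γ−1) = (10782 − 17391)/0.667 = -9913 J.
After step 1: P = 1054 kPa, V = 16.5 L, T = 635.5 K.
Step 2 (isobaric): W = PΔV = (1054 kPa)(27.3 − 16.5 L) = 11383 J.
W_total = -9913 + 11383 = 1470 J.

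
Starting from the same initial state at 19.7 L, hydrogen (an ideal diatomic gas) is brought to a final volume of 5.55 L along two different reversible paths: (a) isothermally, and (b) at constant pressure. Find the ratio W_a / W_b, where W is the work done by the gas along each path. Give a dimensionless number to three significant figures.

W_a / W_b ≈ 1.76

Path (a) isothermal: W = P₁V₁ ln(V₂/V₁) → W_a/(P₁V₁) = -1.267.
Path (b) isobaric: W = P₁(V₂ − V₁) → W_b/(P₁V₁) = -0.7183.
W_a / W_b = -1.267 / -0.7183 = 1.764.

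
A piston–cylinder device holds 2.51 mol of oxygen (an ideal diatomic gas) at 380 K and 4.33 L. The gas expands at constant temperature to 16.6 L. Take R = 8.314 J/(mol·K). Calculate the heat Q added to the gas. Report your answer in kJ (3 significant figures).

Q ≈ 10.7 kJ

Isothermal ⇒ ΔU = 0, so Q = W = nRT ln(V₂/V₁).
Q = (2.51)(8.314)(380) ln(16.6/4.33) = 7930 × 1.344 = 10656 J.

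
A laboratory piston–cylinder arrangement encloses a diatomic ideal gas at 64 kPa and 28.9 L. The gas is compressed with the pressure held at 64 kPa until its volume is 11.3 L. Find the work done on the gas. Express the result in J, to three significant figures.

Isobaric: W = P ΔV.
W = (64 kPa)(11.3 − 28.9 L) = (64)(-17.6) = -1126 J.
Work on gas = −W_by = 1126 J.

W ≈ 1130 J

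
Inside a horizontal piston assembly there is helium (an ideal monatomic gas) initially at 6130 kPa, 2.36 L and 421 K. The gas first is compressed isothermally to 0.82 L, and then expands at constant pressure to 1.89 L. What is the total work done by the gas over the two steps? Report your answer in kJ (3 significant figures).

W_total ≈ 3.58 kJ

Step 1 (isothermal): W = P₁V₁ ln(V₂/V₁) = (14467) ln(0.82/2.36) = -15293 J.
After step 1: P = 17642 kPa, V = 0.82 L, T = 421 K.
Step 2 (isobaric): W = PΔV = (17642 kPa)(1.89 − 0.82 L) = 18877 J.
W_total = -15293 + 18877 = 3584 J.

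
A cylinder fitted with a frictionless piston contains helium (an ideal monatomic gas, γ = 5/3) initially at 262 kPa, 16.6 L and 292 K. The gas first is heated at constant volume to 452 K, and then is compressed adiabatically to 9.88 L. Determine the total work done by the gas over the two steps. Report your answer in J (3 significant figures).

W_total ≈ -4170 J

Step 1 (isochoric): W = 0 (constant volume).
After step 1: P = 405.6 kPa (V unchanged).
Step 2 (adiabatic): W = (P₁V₁ − P₂V₂)/(γ−1) = (6732 − 9515)/0.667 = -4174 J.
W_total = 0 − 4174 = -4174 J.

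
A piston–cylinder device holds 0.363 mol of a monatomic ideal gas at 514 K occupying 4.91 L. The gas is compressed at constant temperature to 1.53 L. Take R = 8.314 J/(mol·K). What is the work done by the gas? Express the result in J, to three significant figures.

W ≈ -1810 J

Isothermal: W = nRT ln(V₂/V₁).
W = (0.363)(8.314)(514) × ln(1.53/4.91)
  = 1551 × -1.166
W_by_gas = -1809 J.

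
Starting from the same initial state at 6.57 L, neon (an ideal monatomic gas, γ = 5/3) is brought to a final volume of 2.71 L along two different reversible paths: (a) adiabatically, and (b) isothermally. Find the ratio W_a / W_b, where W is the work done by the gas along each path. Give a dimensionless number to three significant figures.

Path (a) adiabatic: W = P₁V₁(1 − (V₁/V₂)^(γ−1))/(γ−1) → W_a/(P₁V₁) = -1.207.
Path (b) isothermal: W = P₁V₁ ln(V₂/V₁) → W_b/(P₁V₁) = -0.8856.
W_a / W_b = -1.207 / -0.8856 = 1.363.

W_a / W_b ≈ 1.36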